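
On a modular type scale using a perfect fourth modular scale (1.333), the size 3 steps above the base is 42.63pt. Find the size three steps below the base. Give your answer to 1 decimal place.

7.6pt

Moving from step +3 to step -3 is 6 steps down, so divide by r⁶.
42.63 ÷ 1.333⁶ = 42.63 ÷ 5.61023 ≈ 7.599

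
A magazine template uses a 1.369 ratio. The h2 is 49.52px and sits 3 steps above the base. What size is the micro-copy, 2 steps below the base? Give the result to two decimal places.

10.30px

49.52 ÷ 1.369⁵ = 49.52 ÷ 4.80858 ≈ 10.298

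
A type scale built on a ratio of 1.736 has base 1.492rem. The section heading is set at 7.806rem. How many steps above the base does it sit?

3

1.736ⁿ = 7.806 / 1.492 = 5.2319
n = ln(5.2319) / ln(1.736) = 1.6548 / 0.5516 ≈ 3.00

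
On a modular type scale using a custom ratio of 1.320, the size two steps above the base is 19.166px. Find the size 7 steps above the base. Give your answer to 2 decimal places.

The gap is 7 − (2) = 5 steps, so the factor is 1.320^5.
19.166 × 1.320⁵ = 19.166 × 4.00746 ≈ 76.807

76.81px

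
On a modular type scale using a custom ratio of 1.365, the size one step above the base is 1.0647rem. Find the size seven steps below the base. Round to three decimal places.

0.088rem

The gap is -7 − (1) = -8 steps, so the factor is 1.365^-8.
1.0647 ÷ 1.365⁸ = 1.0647 ÷ 12.05206 ≈ 0.088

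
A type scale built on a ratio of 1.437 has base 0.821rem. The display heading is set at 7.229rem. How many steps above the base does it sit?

1.437ⁿ = 7.229 / 0.821 = 8.8051
n = ln(8.8051) / ln(1.437) = 2.1753 / 0.3626 ≈ 6.00

6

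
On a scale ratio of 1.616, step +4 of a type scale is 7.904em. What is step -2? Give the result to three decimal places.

0.444em

7.904 ÷ 1.616⁶ = 7.904 ÷ 17.80935 ≈ 0.444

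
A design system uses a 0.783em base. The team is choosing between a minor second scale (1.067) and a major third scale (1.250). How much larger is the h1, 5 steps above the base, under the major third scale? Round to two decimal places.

1.31em

Minor second: 0.783 × 1.067⁵ = 1.0829em
Major third: 0.783 × 1.250⁵ = 2.3895em
Difference: 2.3895 − 1.0829 = 1.3066em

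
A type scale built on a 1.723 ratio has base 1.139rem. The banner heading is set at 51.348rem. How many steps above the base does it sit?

1.723ⁿ = 51.348 / 1.139 = 45.0817
n = ln(45.0817) / ln(1.723) = 3.8085 / 0.5441 ≈ 7.00

7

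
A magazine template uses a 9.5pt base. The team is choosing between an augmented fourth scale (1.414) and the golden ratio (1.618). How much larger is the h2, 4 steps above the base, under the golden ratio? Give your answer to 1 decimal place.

Augmented fourth: 9.5 × 1.414⁴ = 37.977pt
Golden ratio: 9.5 × 1.618⁴ = 65.108pt
Difference: 65.108 − 37.977 = 27.131pt

27.1pt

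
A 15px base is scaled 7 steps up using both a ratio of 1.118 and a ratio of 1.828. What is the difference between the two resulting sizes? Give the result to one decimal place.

990.4px

At 1.118: 15.0 × 1.118⁷ = 32.748px
At 1.828: 15.0 × 1.828⁷ = 1023.115px
Difference: 1023.115 − 32.748 = 990.367px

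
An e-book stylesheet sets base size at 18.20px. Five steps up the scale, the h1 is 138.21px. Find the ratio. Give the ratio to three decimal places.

The ratio satisfies 18.20 × r⁵ = 138.21, so r = (138.21 / 18.20)^(1/5).
r = 7.5940^(1/5) ≈ 1.5000

1.500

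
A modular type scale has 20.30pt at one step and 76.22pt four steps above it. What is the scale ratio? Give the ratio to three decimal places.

r⁴ = 76.22 / 20.30, so r = (76.22/20.30)^(1/4).
r = 3.7547^(1/4) ≈ 1.3920

1.392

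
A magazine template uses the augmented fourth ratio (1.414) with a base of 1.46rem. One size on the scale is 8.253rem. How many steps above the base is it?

5

1.414ⁿ = 8.253 / 1.46 = 5.6527
n = ln(5.6527) / ln(1.414) = 1.7321 / 0.3464 ≈ 5.00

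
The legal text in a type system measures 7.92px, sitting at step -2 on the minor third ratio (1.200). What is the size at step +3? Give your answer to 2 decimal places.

The gap is 3 − (-2) = 5 steps, so the factor is 1.200^5.
7.92 × 1.200⁵ = 7.92 × 2.48832 ≈ 19.707

19.71px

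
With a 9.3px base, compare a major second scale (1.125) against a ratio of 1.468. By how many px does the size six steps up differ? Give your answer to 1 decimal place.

74.2px

Major second: 9.3 × 1.125⁶ = 18.854px
At 1.468: 9.3 × 1.468⁶ = 93.076px
Difference: 93.076 − 18.854 = 74.222px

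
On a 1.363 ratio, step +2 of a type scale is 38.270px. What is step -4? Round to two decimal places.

5.97px

Moving from step +2 to step -4 is 6 steps down, so divide by r⁶.
38.270 ÷ 1.363⁶ = 38.270 ÷ 6.41173 ≈ 5.969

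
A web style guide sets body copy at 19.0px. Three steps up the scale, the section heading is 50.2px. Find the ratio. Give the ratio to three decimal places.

The ratio satisfies 19.0 × r³ = 50.2, so r = (50.2 / 19.0)^(1/3).
r = 2.6421^(1/3) ≈ 1.3825

1.382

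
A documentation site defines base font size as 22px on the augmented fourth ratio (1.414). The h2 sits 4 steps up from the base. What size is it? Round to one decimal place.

22.0 × 1.414⁴ = 22.0 × 3.99758 ≈ 87.95

87.9px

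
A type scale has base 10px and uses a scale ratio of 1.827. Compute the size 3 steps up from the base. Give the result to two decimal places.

60.98px

10.0 × 1.827³ = 10.0 × 6.09840 ≈ 60.98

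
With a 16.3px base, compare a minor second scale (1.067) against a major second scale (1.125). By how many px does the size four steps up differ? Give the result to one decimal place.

Minor second: 16.3 × 1.067⁴ = 21.127px
Major second: 16.3 × 1.125⁴ = 26.109px
Difference: 26.109 − 21.127 = 4.982px

5.0px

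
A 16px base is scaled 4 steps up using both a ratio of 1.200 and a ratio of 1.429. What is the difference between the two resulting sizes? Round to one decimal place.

33.5px

At 1.200: 16.0 × 1.200⁴ = 33.178px
At 1.429: 16.0 × 1.429⁴ = 66.719px
Difference: 66.719 − 33.178 = 33.541px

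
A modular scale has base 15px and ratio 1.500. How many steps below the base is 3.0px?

1.500ⁿ = 15 / 3.0 = 5.0000
n = ln(5.0000) / ln(1.500) = 1.6094 / 0.4055 ≈ 3.97

4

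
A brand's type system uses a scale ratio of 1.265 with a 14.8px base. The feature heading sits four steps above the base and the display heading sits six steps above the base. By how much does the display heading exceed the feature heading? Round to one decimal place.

Step 4: 14.8 × 1.265⁴ = 37.899px
Step 6: 14.8 × 1.265⁶ = 60.646px
Difference: 60.646 − 37.899 = 22.747px

22.7px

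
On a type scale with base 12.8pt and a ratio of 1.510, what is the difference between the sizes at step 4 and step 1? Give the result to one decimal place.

Step 1: 12.8 × 1.510 = 19.328pt
Step 4: 12.8 × 1.510⁴ = 66.545pt
Difference: 66.545 − 19.328 = 47.217pt

47.2pt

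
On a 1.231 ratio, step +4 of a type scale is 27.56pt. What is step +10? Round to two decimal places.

The gap is 10 − (4) = 6 steps, so the factor is 1.231^6.
27.56 × 1.231⁶ = 27.56 × 3.47975 ≈ 95.902

95.90pt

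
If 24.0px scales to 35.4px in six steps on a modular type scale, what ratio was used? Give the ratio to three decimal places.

The ratio satisfies 24.0 × r⁶ = 35.4, so r = (35.4 / 24.0)^(1/6).
r = 1.4750^(1/6) ≈ 1.0669

1.067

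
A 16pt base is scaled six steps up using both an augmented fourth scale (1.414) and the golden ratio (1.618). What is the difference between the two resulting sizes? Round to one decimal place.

Augmented fourth: 16.0 × 1.414⁶ = 127.884pt
Golden ratio: 16.0 × 1.618⁶ = 287.072pt
Difference: 287.072 − 127.884 = 159.188pt

159.2pt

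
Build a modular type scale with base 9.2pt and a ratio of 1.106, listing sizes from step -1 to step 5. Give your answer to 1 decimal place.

8.3pt, 9.2pt, 10.2pt, 11.3pt, 12.4pt, 13.8pt, 15.2pt

Step -1: 9.2 ÷ 1.106 = 8.3
Step 0: 9.2pt
Step 1: 9.2 × 1.106 = 10.2
Step 2: 9.2 × 1.106² = 11.3
Step 3: 9.2 × 1.106³ = 12.4
Step 4: 9.2 × 1.106⁴ = 13.8
Step 5: 9.2 × 1.106⁵ = 15.2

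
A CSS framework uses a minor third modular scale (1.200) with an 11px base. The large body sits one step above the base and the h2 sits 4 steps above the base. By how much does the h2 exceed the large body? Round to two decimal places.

9.61px

Step 1: 11.0 × 1.200 = 13.2000px
Step 4: 11.0 × 1.200⁴ = 22.8096px
Difference: 22.8096 − 13.2000 = 9.6096px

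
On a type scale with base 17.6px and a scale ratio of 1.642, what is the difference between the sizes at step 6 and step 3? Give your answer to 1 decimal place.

Step 3: 17.6 × 1.642³ = 77.917px
Step 6: 17.6 × 1.642⁶ = 344.946px
Difference: 344.946 − 77.917 = 267.029px

267.0px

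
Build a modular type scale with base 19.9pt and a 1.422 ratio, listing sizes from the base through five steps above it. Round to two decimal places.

19.90pt, 28.30pt, 40.24pt, 57.22pt, 81.37pt, 115.70pt

Step 0: 19.9pt
Step 1: 19.9 × 1.422 = 28.30
Step 2: 19.9 × 1.422² = 40.24
Step 3: 19.9 × 1.422³ = 57.22
Step 4: 19.9 × 1.422⁴ = 81.37
Step 5: 19.9 × 1.422⁵ = 115.70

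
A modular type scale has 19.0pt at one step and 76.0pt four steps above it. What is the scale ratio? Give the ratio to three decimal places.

1.414

The ratio satisfies 19.0 × r⁴ = 76.0, so r = (76.0 / 19.0)^(1/4).
r = 4.0000^(1/4) ≈ 1.4142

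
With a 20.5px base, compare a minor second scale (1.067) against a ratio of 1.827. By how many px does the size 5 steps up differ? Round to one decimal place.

Minor second: 20.5 × 1.067⁵ = 28.351px
At 1.827: 20.5 × 1.827⁵ = 417.298px
Difference: 417.298 − 28.351 = 388.947px

388.9px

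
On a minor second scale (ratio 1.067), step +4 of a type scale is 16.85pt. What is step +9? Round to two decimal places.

23.30pt

16.85 × 1.067⁵ = 16.85 × 1.38300 ≈ 23.304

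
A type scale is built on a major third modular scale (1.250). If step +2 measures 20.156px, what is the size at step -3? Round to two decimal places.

The gap is -3 − (2) = -5 steps, so the factor is 1.250^-5.
20.156 ÷ 1.250⁵ = 20.156 ÷ 3.05176 ≈ 6.605

6.60px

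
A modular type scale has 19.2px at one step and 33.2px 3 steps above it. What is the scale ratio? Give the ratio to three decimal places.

1.200

The ratio satisfies 19.2 × r³ = 33.2, so r = (33.2 / 19.2)^(1/3).
r = 1.7292^(1/3) ≈ 1.2003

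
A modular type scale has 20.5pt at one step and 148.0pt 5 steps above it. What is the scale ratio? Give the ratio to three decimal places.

The ratio satisfies 20.5 × r⁵ = 148.0, so r = (148.0 / 20.5)^(1/5).
r = 7.2195^(1/5) ≈ 1.4849

1.485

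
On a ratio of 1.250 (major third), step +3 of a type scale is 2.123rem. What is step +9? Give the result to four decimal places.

8.0986rem

2.123 × 1.250⁶ = 2.123 × 3.81470 ≈ 8.0986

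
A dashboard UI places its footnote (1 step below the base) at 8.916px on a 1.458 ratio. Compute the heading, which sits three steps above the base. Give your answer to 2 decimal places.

Moving from step -1 to step +3 is 4 steps up, so multiply by r⁴.
8.916 × 1.458⁴ = 8.916 × 4.51887 ≈ 40.290

40.29px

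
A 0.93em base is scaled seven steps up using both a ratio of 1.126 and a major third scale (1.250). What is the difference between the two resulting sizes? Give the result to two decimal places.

2.30em

At 1.126: 0.93 × 1.126⁷ = 2.1343em
Major third: 0.93 × 1.250⁷ = 4.4346em
Difference: 4.4346 − 2.1343 = 2.3003em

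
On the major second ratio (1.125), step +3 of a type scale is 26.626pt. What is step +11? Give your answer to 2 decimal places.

26.626 × 1.125⁸ = 26.626 × 2.56578 ≈ 68.317

68.32pt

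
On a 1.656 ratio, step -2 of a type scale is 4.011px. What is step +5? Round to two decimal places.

The gap is 5 − (-2) = 7 steps, so the factor is 1.656^7.
4.011 × 1.656⁷ = 4.011 × 34.15249 ≈ 136.986

136.99px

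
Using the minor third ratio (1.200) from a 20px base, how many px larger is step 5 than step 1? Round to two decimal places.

25.77px

Step 1: 20.0 × 1.200 = 24.0000px
Step 5: 20.0 × 1.200⁵ = 49.7664px
Difference: 49.7664 − 24.0000 = 25.7664px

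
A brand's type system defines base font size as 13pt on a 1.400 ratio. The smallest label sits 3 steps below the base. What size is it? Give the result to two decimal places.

13.0 ÷ 1.400³ = 13.0 ÷ 2.74400 ≈ 4.74

4.74pt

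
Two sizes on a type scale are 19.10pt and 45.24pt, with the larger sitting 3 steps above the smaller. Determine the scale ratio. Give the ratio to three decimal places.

r³ = 45.24 / 19.10, so r = (45.24/19.10)^(1/3).
r = 2.3686^(1/3) ≈ 1.3330

1.333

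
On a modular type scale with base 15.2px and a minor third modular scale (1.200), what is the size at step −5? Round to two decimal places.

6.11px

A modular type scale is a geometric sequence: sizeₙ = base × rⁿ.
15.2 ÷ 1.200⁵ = 15.2 ÷ 2.48832 ≈ 6.11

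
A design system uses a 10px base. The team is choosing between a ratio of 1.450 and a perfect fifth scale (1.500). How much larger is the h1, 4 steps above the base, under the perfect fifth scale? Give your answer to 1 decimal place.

At 1.450: 10.0 × 1.450⁴ = 44.205px
Perfect fifth: 10.0 × 1.500⁴ = 50.625px
Difference: 50.625 − 44.205 = 6.420px

6.4px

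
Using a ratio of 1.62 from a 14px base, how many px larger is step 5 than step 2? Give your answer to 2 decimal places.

119.47px

Step 2: 14.0 × 1.62² = 36.7416px
Step 5: 14.0 × 1.62⁵ = 156.2079px
Difference: 156.2079 − 36.7416 = 119.4663px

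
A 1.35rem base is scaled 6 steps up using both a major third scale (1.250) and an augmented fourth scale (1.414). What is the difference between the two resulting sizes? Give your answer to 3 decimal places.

Major third: 1.35 × 1.250⁶ = 5.14984rem
Augmented fourth: 1.35 × 1.414⁶ = 10.79022rem
Difference: 10.79022 − 5.14984 = 5.64038rem

5.640rem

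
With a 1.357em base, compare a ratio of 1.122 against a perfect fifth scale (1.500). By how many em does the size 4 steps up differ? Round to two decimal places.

At 1.122: 1.357 × 1.122⁴ = 2.1506em
Perfect fifth: 1.357 × 1.500⁴ = 6.8698em
Difference: 6.8698 − 2.1506 = 4.7192em

4.72em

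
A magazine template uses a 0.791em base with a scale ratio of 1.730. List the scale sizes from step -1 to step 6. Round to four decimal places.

Step -1: 0.791 ÷ 1.730 = 0.4572
Step 0: 0.791em
Step 1: 0.791 × 1.730 = 1.3684
Step 2: 0.791 × 1.730² = 2.3674
Step 3: 0.791 × 1.730³ = 4.0956
Step 4: 0.791 × 1.730⁴ = 7.0853
Step 5: 0.791 × 1.730⁵ = 12.2576
Step 6: 0.791 × 1.730⁶ = 21.2057

0.4572em, 0.7910em, 1.3684em, 2.3674em, 4.0956em, 7.0853em, 12.2576em, 21.2057em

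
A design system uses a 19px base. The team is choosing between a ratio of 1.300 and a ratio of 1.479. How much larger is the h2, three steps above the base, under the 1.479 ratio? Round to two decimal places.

19.73px

At 1.300: 19.0 × 1.300³ = 41.7430px
At 1.479: 19.0 × 1.479³ = 61.4693px
Difference: 61.4693 − 41.7430 = 19.7263px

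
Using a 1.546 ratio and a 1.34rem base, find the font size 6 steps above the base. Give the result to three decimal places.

18.296rem

1.34 × 1.546⁶ = 1.34 × 13.65391 ≈ 18.296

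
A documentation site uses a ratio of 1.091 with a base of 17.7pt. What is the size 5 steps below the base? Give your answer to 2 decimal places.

Every step multiplies by the scale ratio.
17.7 ÷ 1.091⁵ = 17.7 ÷ 1.54569 ≈ 11.45

11.45pt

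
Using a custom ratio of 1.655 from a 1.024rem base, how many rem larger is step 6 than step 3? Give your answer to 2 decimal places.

Step 3: 1.024 × 1.655³ = 4.6419rem
Step 6: 1.024 × 1.655⁶ = 21.0420rem
Difference: 21.0420 − 4.6419 = 16.4001rem

16.40rem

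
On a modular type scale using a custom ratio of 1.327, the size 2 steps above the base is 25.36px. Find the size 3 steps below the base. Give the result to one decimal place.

25.36 ÷ 1.327⁵ = 25.36 ÷ 4.11486 ≈ 6.163

6.2px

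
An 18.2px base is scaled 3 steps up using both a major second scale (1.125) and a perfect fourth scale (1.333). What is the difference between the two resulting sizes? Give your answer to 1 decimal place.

Major second: 18.2 × 1.125³ = 25.914px
Perfect fourth: 18.2 × 1.333³ = 43.108px
Difference: 43.108 − 25.914 = 17.194px

17.2px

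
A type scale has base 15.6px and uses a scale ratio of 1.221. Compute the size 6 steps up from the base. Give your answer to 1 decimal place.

15.6 × 1.221⁶ = 15.6 × 3.31355 ≈ 51.69

51.7px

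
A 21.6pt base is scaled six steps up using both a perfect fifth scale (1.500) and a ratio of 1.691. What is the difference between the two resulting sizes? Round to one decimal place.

Perfect fifth: 21.6 × 1.500⁶ = 246.038pt
At 1.691: 21.6 × 1.691⁶ = 505.028pt
Difference: 505.028 − 246.038 = 258.990pt

259.0pt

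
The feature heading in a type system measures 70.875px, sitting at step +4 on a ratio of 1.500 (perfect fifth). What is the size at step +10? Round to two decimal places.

70.875 × 1.500⁶ = 70.875 × 11.39062 ≈ 807.311

807.31px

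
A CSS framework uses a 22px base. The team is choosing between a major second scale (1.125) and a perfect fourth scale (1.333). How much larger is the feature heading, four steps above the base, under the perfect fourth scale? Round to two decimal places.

Major second: 22.0 × 1.125⁴ = 35.2397px
Perfect fourth: 22.0 × 1.333⁴ = 69.4614px
Difference: 69.4614 − 35.2397 = 34.2217px

34.22px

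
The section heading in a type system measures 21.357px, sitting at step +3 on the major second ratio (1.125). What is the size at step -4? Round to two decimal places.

The gap is -4 − (3) = -7 steps, so the factor is 1.125^-7.
21.357 ÷ 1.125⁷ = 21.357 ÷ 2.28070 ≈ 9.364

9.36px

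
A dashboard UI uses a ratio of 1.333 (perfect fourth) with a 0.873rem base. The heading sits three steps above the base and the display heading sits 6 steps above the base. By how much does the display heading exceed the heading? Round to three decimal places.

2.830rem

Step 3: 0.873 × 1.333³ = 2.06778rem
Step 6: 0.873 × 1.333⁶ = 4.89773rem
Difference: 4.89773 − 2.06778 = 2.82995rem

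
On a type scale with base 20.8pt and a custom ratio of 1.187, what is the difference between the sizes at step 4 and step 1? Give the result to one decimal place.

16.6pt

Step 1: 20.8 × 1.187 = 24.690pt
Step 4: 20.8 × 1.187⁴ = 41.292pt
Difference: 41.292 − 24.690 = 16.602pt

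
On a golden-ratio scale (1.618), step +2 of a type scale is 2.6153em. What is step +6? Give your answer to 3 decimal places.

2.6153 × 1.618⁴ = 2.6153 × 6.85353 ≈ 17.924

17.924em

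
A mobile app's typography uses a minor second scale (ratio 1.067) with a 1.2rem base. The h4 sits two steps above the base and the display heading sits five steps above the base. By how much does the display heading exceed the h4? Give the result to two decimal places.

0.29rem

Step 2: 1.2 × 1.067² = 1.3662rem
Step 5: 1.2 × 1.067⁵ = 1.6596rem
Difference: 1.6596 − 1.3662 = 0.2934rem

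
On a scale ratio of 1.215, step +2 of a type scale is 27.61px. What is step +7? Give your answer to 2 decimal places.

73.11px

27.61 × 1.215⁵ = 27.61 × 2.64778 ≈ 73.105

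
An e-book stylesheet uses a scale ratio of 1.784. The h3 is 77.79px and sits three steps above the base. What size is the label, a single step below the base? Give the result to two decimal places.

Moving from step +3 to step -1 is 4 steps down, so divide by r⁴.
77.79 ÷ 1.784⁴ = 77.79 ÷ 10.12930 ≈ 7.680

7.68px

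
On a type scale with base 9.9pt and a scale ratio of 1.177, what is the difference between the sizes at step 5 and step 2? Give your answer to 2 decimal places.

Step 2: 9.9 × 1.177² = 13.7148pt
Step 5: 9.9 × 1.177⁵ = 22.3624pt
Difference: 22.3624 − 13.7148 = 8.6476pt

8.65pt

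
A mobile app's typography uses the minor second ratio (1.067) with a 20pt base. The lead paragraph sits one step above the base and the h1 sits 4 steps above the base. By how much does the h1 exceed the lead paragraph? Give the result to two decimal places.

4.58pt

Step 1: 20.0 × 1.067 = 21.3400pt
Step 4: 20.0 × 1.067⁴ = 25.9231pt
Difference: 25.9231 − 21.3400 = 4.5831pt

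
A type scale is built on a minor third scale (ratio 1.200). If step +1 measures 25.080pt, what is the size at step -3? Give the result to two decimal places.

12.09pt

The gap is -3 − (1) = -4 steps, so the factor is 1.200^-4.
25.080 ÷ 1.200⁴ = 25.080 ÷ 2.07360 ≈ 12.095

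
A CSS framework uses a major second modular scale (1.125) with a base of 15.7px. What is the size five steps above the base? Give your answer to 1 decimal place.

15.7 × 1.125⁵ = 15.7 × 1.80203 ≈ 28.29

28.3px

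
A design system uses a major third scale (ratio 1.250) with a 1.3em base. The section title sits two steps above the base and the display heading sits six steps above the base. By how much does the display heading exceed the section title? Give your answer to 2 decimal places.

Step 2: 1.3 × 1.250² = 2.0312em
Step 6: 1.3 × 1.250⁶ = 4.9591em
Difference: 4.9591 − 2.0312 = 2.9279em

2.93em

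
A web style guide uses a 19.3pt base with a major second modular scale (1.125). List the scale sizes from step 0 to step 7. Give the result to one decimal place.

Step 0: 19.3pt
Step 1: 19.3 × 1.125 = 21.7
Step 2: 19.3 × 1.125² = 24.4
Step 3: 19.3 × 1.125³ = 27.5
Step 4: 19.3 × 1.125⁴ = 30.9
Step 5: 19.3 × 1.125⁵ = 34.8
Step 6: 19.3 × 1.125⁶ = 39.1
Step 7: 19.3 × 1.125⁷ = 44.0

19.3pt, 21.7pt, 24.4pt, 27.5pt, 30.9pt, 34.8pt, 39.1pt, 44.0pt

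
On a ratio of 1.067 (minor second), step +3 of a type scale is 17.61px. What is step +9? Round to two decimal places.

17.61 × 1.067⁶ = 17.61 × 1.47566 ≈ 25.986

25.99px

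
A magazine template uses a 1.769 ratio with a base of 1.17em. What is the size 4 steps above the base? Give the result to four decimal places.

11.4577em

Every step multiplies by the scale ratio.
1.17 × 1.769⁴ = 1.17 × 9.79290 ≈ 11.4577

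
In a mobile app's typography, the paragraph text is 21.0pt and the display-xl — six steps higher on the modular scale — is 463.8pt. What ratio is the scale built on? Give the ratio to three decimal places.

1.675

The ratio satisfies 21.0 × r⁶ = 463.8, so r = (463.8 / 21.0)^(1/6).
r = 22.0857^(1/6) ≈ 1.6750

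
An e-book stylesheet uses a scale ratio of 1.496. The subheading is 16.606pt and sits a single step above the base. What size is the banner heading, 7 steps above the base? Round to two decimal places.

16.606 × 1.496⁶ = 16.606 × 11.20959 ≈ 186.146

186.15pt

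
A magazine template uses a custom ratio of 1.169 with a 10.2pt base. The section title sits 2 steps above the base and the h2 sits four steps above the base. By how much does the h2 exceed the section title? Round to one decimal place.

5.1pt

Step 2: 10.2 × 1.169² = 13.939pt
Step 4: 10.2 × 1.169⁴ = 19.048pt
Difference: 19.048 − 13.939 = 5.109pt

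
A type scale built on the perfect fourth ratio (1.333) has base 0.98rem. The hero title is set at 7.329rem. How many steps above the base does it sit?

7

1.333ⁿ = 7.329 / 0.98 = 7.4786
n = ln(7.4786) / ln(1.333) = 2.0120 / 0.2874 ≈ 7.00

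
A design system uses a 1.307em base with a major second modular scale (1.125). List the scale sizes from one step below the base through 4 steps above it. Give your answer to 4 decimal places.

Step -1: 1.307 ÷ 1.125 = 1.1618
Step 0: 1.307em
Step 1: 1.307 × 1.125 = 1.4704
Step 2: 1.307 × 1.125² = 1.6542
Step 3: 1.307 × 1.125³ = 1.8609
Step 4: 1.307 × 1.125⁴ = 2.0936

1.1618em, 1.3070em, 1.4704em, 1.6542em, 1.8609em, 2.0936em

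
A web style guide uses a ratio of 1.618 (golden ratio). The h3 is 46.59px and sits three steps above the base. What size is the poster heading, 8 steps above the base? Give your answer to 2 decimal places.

516.64px

46.59 × 1.618⁵ = 46.59 × 11.08901 ≈ 516.637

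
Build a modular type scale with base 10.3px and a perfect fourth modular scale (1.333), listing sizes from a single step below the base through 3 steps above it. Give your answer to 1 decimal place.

Step -1: 10.3 ÷ 1.333 = 7.7
Step 0: 10.3px
Step 1: 10.3 × 1.333 = 13.7
Step 2: 10.3 × 1.333² = 18.3
Step 3: 10.3 × 1.333³ = 24.4

7.7px, 10.3px, 13.7px, 18.3px, 24.4px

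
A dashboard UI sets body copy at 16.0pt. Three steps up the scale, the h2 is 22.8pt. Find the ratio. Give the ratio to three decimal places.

r³ = 22.8 / 16.0, so r = (22.8/16.0)^(1/3).
r = 1.4250^(1/3) ≈ 1.1253

1.125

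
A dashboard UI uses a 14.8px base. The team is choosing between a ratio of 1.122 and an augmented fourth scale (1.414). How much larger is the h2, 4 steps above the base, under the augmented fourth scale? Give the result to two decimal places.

35.71px

At 1.122: 14.8 × 1.122⁴ = 23.4549px
Augmented fourth: 14.8 × 1.414⁴ = 59.1642px
Difference: 59.1642 − 23.4549 = 35.7093px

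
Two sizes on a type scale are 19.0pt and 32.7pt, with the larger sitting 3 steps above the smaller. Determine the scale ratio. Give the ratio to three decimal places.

The ratio satisfies 19.0 × r³ = 32.7, so r = (32.7 / 19.0)^(1/3).
r = 1.7211^(1/3) ≈ 1.1984

1.198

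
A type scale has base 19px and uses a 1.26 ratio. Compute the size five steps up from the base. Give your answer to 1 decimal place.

60.3px

19.0 × 1.26⁵ = 19.0 × 3.17580 ≈ 60.34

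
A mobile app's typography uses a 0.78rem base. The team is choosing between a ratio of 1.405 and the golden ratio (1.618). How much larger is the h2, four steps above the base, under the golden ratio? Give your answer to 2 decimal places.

2.31rem

At 1.405: 0.78 × 1.405⁴ = 3.0395rem
Golden ratio: 0.78 × 1.618⁴ = 5.3458rem
Difference: 5.3458 − 3.0395 = 2.3063rem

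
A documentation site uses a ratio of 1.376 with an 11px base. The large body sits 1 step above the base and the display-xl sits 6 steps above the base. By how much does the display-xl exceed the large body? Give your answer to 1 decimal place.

Step 1: 11.0 × 1.376 = 15.136px
Step 6: 11.0 × 1.376⁶ = 74.663px
Difference: 74.663 − 15.136 = 59.527px

59.5px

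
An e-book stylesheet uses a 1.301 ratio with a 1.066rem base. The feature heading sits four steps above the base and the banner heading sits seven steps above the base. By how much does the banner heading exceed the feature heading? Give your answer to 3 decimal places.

Step 4: 1.066 × 1.301⁴ = 3.05398rem
Step 7: 1.066 × 1.301⁷ = 6.72509rem
Difference: 6.72509 − 3.05398 = 3.67111rem

3.671rem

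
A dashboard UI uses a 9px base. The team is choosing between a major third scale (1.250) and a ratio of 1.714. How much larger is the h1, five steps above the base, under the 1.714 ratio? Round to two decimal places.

Major third: 9.0 × 1.250⁵ = 27.4658px
At 1.714: 9.0 × 1.714⁵ = 133.1363px
Difference: 133.1363 − 27.4658 = 105.6705px

105.67px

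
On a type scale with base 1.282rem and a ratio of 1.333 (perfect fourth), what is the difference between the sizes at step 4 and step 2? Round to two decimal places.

1.77rem

Step 2: 1.282 × 1.333² = 2.2780rem
Step 4: 1.282 × 1.333⁴ = 4.0477rem
Difference: 4.0477 − 2.2780 = 1.7697rem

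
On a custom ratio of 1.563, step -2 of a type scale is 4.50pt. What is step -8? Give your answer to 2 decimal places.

4.50 ÷ 1.563⁶ = 4.50 ÷ 14.57988 ≈ 0.309

0.31pt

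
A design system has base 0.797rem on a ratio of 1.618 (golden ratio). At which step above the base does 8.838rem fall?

1.618ⁿ = 8.838 / 0.797 = 11.0891
n = ln(11.0891) / ln(1.618) = 2.4060 / 0.4812 ≈ 5.00

5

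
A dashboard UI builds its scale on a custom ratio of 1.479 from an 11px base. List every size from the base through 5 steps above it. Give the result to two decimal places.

11.00px, 16.27px, 24.06px, 35.59px, 52.63px, 77.85px

Step 0: 11px
Step 1: 11.0 × 1.479 = 16.27
Step 2: 11.0 × 1.479² = 24.06
Step 3: 11.0 × 1.479³ = 35.59
Step 4: 11.0 × 1.479⁴ = 52.63
Step 5: 11.0 × 1.479⁵ = 77.85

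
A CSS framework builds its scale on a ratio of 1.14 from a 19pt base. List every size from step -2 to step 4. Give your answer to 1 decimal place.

14.6pt, 16.7pt, 19.0pt, 21.7pt, 24.7pt, 28.1pt, 32.1pt

Step -2: 19.0 ÷ 1.14² = 14.6
Step -1: 19.0 ÷ 1.14 = 16.7
Step 0: 19pt
Step 1: 19.0 × 1.14 = 21.7
Step 2: 19.0 × 1.14² = 24.7
Step 3: 19.0 × 1.14³ = 28.1
Step 4: 19.0 × 1.14⁴ = 32.1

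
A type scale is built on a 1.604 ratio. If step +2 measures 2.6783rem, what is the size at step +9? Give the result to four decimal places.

73.1627rem

2.6783 × 1.604⁷ = 2.6783 × 27.31685 ≈ 73.1627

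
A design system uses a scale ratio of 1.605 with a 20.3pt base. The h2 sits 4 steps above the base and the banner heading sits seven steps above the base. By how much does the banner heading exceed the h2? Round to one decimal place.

Step 4: 20.3 × 1.605⁴ = 134.709pt
Step 7: 20.3 × 1.605⁷ = 556.957pt
Difference: 556.957 − 134.709 = 422.248pt

422.2pt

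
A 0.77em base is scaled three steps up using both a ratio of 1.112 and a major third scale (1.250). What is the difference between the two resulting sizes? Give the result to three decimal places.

At 1.112: 0.77 × 1.112³ = 1.05878em
Major third: 0.77 × 1.250³ = 1.50391em
Difference: 1.50391 − 1.05878 = 0.44513em

0.445em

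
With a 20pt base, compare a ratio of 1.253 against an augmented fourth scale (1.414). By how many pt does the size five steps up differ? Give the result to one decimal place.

51.3pt

At 1.253: 20.0 × 1.253⁵ = 61.771pt
Augmented fourth: 20.0 × 1.414⁵ = 113.052pt
Difference: 113.052 − 61.771 = 51.281pt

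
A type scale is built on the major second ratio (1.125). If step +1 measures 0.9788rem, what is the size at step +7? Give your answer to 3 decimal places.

Moving from step +1 to step +7 is 6 steps up, so multiply by r⁶.
0.9788 × 1.125⁶ = 0.9788 × 2.02729 ≈ 1.984

1.984rem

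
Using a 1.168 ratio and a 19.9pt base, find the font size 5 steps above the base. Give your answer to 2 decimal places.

43.26pt

A modular type scale is a geometric sequence: sizeₙ = base × rⁿ.
19.9 × 1.168⁵ = 19.9 × 2.17377 ≈ 43.26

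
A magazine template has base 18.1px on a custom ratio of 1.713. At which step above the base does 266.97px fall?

5

1.713ⁿ = 266.97 / 18.1 = 14.7497
n = ln(14.7497) / ln(1.713) = 2.6912 / 0.5382 ≈ 5.00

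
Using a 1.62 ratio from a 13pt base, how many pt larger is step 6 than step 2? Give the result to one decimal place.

Step 2: 13.0 × 1.62² = 34.117pt
Step 6: 13.0 × 1.62⁶ = 234.981pt
Difference: 234.981 − 34.117 = 200.864pt

200.9pt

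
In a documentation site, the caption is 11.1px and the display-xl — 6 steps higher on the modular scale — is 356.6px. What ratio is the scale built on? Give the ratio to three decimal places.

The ratio satisfies 11.1 × r⁶ = 356.6, so r = (356.6 / 11.1)^(1/6).
r = 32.1261^(1/6) ≈ 1.7830

1.783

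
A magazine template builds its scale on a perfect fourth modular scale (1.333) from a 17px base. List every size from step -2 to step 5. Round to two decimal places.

Step -2: 17.0 ÷ 1.333² = 9.57
Step -1: 17.0 ÷ 1.333 = 12.75
Step 0: 17px
Step 1: 17.0 × 1.333 = 22.66
Step 2: 17.0 × 1.333² = 30.21
Step 3: 17.0 × 1.333³ = 40.27
Step 4: 17.0 × 1.333⁴ = 53.67
Step 5: 17.0 × 1.333⁵ = 71.55

9.57px, 12.75px, 17.00px, 22.66px, 30.21px, 40.27px, 53.67px, 71.55px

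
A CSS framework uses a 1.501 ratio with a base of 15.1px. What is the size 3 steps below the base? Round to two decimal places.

4.47px

A modular type scale is a geometric sequence: sizeₙ = base × rⁿ.
15.1 ÷ 1.501³ = 15.1 ÷ 3.38175 ≈ 4.47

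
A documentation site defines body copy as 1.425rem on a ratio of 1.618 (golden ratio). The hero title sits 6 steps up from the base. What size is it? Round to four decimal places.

25.5674rem

Each step on a modular scale multiplies by the ratio, so the size n steps from the base is base × ratioⁿ.
1.425 × 1.618⁶ = 1.425 × 17.94201 ≈ 25.5674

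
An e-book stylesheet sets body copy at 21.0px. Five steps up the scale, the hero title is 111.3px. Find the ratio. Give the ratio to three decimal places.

The ratio satisfies 21.0 × r⁵ = 111.3, so r = (111.3 / 21.0)^(1/5).
r = 5.3000^(1/5) ≈ 1.3959

1.396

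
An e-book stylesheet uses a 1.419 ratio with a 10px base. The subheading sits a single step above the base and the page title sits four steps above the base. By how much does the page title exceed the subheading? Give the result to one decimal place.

26.4px

Step 1: 10.0 × 1.419 = 14.190px
Step 4: 10.0 × 1.419⁴ = 40.544px
Difference: 40.544 − 14.190 = 26.354px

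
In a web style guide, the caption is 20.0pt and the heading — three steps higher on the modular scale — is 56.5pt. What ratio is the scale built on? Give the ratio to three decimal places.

1.414

r³ = 56.5 / 20.0, so r = (56.5/20.0)^(1/3).
r = 2.8250^(1/3) ≈ 1.4136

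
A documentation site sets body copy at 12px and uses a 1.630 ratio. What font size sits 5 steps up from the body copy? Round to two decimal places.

138.08px

12.0 × 1.630⁵ = 12.0 × 11.50636 ≈ 138.08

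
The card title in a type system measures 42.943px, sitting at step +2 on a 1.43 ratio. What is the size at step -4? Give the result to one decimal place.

42.943 ÷ 1.43⁶ = 42.943 ÷ 8.55099 ≈ 5.022

5.0px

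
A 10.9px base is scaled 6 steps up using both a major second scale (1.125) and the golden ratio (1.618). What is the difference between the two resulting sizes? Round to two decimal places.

Major second: 10.9 × 1.125⁶ = 22.0974px
Golden ratio: 10.9 × 1.618⁶ = 195.5679px
Difference: 195.5679 − 22.0974 = 173.4705px

173.47px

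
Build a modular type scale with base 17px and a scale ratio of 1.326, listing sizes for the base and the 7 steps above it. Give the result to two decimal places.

17.00px, 22.54px, 29.89px, 39.64px, 52.56px, 69.69px, 92.41px, 122.53px

Step 0: 17px
Step 1: 17.0 × 1.326 = 22.54
Step 2: 17.0 × 1.326² = 29.89
Step 3: 17.0 × 1.326³ = 39.64
Step 4: 17.0 × 1.326⁴ = 52.56
Step 5: 17.0 × 1.326⁵ = 69.69
Step 6: 17.0 × 1.326⁶ = 92.41
Step 7: 17.0 × 1.326⁷ = 122.53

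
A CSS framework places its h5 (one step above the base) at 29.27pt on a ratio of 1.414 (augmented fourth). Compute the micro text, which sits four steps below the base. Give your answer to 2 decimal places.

29.27 ÷ 1.414⁵ = 29.27 ÷ 5.65258 ≈ 5.178

5.18pt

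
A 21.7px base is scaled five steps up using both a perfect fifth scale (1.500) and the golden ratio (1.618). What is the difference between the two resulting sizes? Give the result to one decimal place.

Perfect fifth: 21.7 × 1.500⁵ = 164.784px
Golden ratio: 21.7 × 1.618⁵ = 240.631px
Difference: 240.631 − 164.784 = 75.847px

75.8px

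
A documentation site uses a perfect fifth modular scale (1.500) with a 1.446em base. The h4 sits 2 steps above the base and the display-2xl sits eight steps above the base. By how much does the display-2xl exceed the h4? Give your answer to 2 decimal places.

33.81em

Step 2: 1.446 × 1.500² = 3.2535em
Step 8: 1.446 × 1.500⁸ = 37.0594em
Difference: 37.0594 − 3.2535 = 33.8059em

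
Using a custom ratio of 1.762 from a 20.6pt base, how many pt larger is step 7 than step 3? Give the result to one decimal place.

Step 3: 20.6 × 1.762³ = 112.690pt
Step 7: 20.6 × 1.762⁷ = 1086.197pt
Difference: 1086.197 − 112.690 = 973.507pt

973.5pt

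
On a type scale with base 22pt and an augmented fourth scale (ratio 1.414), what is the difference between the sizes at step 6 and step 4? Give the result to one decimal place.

Step 4: 22.0 × 1.414⁴ = 87.947pt
Step 6: 22.0 × 1.414⁶ = 175.841pt
Difference: 175.841 − 87.947 = 87.894pt

87.9pt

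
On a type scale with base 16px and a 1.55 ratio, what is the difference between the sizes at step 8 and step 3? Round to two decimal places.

Step 3: 16.0 × 1.55³ = 59.5820px
Step 8: 16.0 × 1.55⁸ = 533.0569px
Difference: 533.0569 − 59.5820 = 473.4749px

473.47px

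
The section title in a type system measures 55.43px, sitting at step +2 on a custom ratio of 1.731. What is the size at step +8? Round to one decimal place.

1491.2px

55.43 × 1.731⁶ = 55.43 × 26.90187 ≈ 1491.170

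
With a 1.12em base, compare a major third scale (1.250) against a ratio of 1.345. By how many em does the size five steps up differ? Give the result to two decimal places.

1.51em

Major third: 1.12 × 1.250⁵ = 3.4180em
At 1.345: 1.12 × 1.345⁵ = 4.9298em
Difference: 4.9298 − 3.4180 = 1.5118em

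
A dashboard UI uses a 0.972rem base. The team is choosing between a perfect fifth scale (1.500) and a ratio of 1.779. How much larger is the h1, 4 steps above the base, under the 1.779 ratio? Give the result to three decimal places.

4.815rem

Perfect fifth: 0.972 × 1.500⁴ = 4.92075rem
At 1.779: 0.972 × 1.779⁴ = 9.73576rem
Difference: 9.73576 − 4.92075 = 4.81501rem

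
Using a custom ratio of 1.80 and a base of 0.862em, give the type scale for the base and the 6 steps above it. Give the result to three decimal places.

Step 0: 0.862em
Step 1: 0.862 × 1.80 = 1.552
Step 2: 0.862 × 1.80² = 2.793
Step 3: 0.862 × 1.80³ = 5.027
Step 4: 0.862 × 1.80⁴ = 9.049
Step 5: 0.862 × 1.80⁵ = 16.288
Step 6: 0.862 × 1.80⁶ = 29.319

0.862em, 1.552em, 2.793em, 5.027em, 9.049em, 16.288em, 29.319em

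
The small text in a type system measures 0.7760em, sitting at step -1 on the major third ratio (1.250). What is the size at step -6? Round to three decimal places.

0.7760 ÷ 1.250⁵ = 0.7760 ÷ 3.05176 ≈ 0.254

0.254em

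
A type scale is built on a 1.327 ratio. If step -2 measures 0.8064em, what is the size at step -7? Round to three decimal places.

0.8064 ÷ 1.327⁵ = 0.8064 ÷ 4.11486 ≈ 0.196

0.196em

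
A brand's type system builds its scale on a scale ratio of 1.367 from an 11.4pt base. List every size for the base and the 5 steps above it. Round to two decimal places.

Step 0: 11.4pt
Step 1: 11.4 × 1.367 = 15.58
Step 2: 11.4 × 1.367² = 21.30
Step 3: 11.4 × 1.367³ = 29.12
Step 4: 11.4 × 1.367⁴ = 39.81
Step 5: 11.4 × 1.367⁵ = 54.42

11.40pt, 15.58pt, 21.30pt, 29.12pt, 39.81pt, 54.42pt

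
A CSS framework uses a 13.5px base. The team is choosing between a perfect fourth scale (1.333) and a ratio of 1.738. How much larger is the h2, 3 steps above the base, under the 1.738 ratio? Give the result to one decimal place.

Perfect fourth: 13.5 × 1.333³ = 31.976px
At 1.738: 13.5 × 1.738³ = 70.873px
Difference: 70.873 − 31.976 = 38.897px

38.9px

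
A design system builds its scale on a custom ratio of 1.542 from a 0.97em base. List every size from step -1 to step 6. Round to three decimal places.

0.629em, 0.970em, 1.496em, 2.306em, 3.557em, 5.484em, 8.457em, 13.040em

Step -1: 0.97 ÷ 1.542 = 0.629
Step 0: 0.97em
Step 1: 0.97 × 1.542 = 1.496
Step 2: 0.97 × 1.542² = 2.306
Step 3: 0.97 × 1.542³ = 3.557
Step 4: 0.97 × 1.542⁴ = 5.484
Step 5: 0.97 × 1.542⁵ = 8.457
Step 6: 0.97 × 1.542⁶ = 13.040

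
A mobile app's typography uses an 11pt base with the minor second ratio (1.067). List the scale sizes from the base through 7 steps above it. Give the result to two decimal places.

Step 0: 11pt
Step 1: 11.0 × 1.067 = 11.74
Step 2: 11.0 × 1.067² = 12.52
Step 3: 11.0 × 1.067³ = 13.36
Step 4: 11.0 × 1.067⁴ = 14.26
Step 5: 11.0 × 1.067⁵ = 15.21
Step 6: 11.0 × 1.067⁶ = 16.23
Step 7: 11.0 × 1.067⁷ = 17.32

11.00pt, 11.74pt, 12.52pt, 13.36pt, 14.26pt, 15.21pt, 16.23pt, 17.32pt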